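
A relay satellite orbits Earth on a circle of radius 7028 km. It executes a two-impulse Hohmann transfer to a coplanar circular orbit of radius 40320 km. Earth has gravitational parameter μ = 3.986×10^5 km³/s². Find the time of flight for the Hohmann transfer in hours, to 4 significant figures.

Semi-major axis of the transfer orbit: a_t = (7028 + 40320)/2 = 23674 km.
By Kepler's third law the transfer-orbit period is T = 2π√(a_t³/μ), so t = T/2 = 18125 s.
Converting: 18125 s ÷ 3600 s/hour = 5.035 hours.

t = 5.035 hours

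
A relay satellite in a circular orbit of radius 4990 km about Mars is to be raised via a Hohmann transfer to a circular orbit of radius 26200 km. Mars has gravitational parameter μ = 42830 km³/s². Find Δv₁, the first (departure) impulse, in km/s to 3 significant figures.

Δv₁ = 0.868 km/s

The Hohmann ellipse has a_t = (r₁ + r₂)/2 = 15595 km.
On the circular orbit at r = 4990 km, v_c = √(μ/r) = 2.9297 km/s.
Transfer-orbit speed at the same r (vis-viva, a = a_t): v_t = √[μ(2/r − 1/a_t)] = 3.7974 km/s.
Δv₁ = |v_t − v_c| = |3.7974 − 2.9297| = 0.8677 km/s.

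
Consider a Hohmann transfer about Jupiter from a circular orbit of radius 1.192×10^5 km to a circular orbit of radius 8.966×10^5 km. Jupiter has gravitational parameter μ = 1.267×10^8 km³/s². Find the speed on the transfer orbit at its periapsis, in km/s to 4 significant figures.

v = 43.32 km/s

Transfer-ellipse semi-major axis a_t = (r₁ + r₂)/2 = (1.192×10^5 + 8.966×10^5)/2 = 5.079×10^5 km.
The periapsis of the transfer ellipse is at r = 1.192×10^5 km.
Applying v² = μ(2/r − 1/a_t): v = 43.32 km/s.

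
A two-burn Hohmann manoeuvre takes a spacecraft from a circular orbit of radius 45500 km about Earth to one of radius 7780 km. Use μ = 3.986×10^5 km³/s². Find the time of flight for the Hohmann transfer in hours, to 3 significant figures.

The Hohmann ellipse has a_t = (r₁ + r₂)/2 = 26640 km.
Half the transfer-orbit period gives t = π√(a_t³/μ) = 21640 s.
Converting: 21640 s ÷ 3600 s/hour = 6.01 hours.

t = 6.01 hours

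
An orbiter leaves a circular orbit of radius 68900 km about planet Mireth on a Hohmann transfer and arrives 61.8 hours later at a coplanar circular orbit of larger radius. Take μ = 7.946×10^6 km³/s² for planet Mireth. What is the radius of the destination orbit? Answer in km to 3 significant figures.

Transfer time t = 61.8 hours = 2.2248×10^5 s, and t = π√(a_t³/μ).
So a_t = (μ t²/π²)^(1/3) = (7.946×10^6 × (2.2248×10^5)² / π²)^(1/3) = 3.4157×10^5 km.
Since a_t = (r₁ + r₂)/2, r₂ = 2a_t − r₁ = 2×3.4157×10^5 − 68900 = 6.1424×10^5 km.

r₂ = 6.14×10^5 km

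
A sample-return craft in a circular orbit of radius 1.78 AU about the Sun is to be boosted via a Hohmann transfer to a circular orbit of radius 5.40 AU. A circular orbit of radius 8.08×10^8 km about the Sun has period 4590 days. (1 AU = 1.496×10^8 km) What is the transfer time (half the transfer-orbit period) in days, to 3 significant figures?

From Kepler's third law T² = 4π²r³/μ at r = 8.08×10^8 km, T = 4590 days = 4590 × 86400 s = 3.96576×10^8 s: μ = 4π²r³/T² = 1.32416×10^11 km³/s².
In km: r₁ = 1.78 × 1.496×10^8 = 2.66288×10^8 km; r₂ = 5.40 × 1.496×10^8 = 8.0784×10^8 km.
The Hohmann ellipse has a_t = (r₁ + r₂)/2 = 5.37064×10^8 km.
Half the transfer-orbit period gives t = π√(a_t³/μ) = 1.075×10^8 s.
Converting: 1.075×10^8 s ÷ 86400 s/day = 1240 days.

t = 1240 days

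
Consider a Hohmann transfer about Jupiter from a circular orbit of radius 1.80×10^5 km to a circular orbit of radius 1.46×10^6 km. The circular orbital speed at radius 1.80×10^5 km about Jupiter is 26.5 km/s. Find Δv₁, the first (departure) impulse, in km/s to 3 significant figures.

From the circular-orbit relation v² = μ/r at r = 1.80×10^5 km: μ = v²r = (26.5)² × 1.80×10^5 = 1.26405×10^8 km³/s².
The Hohmann ellipse has a_t = (r₁ + r₂)/2 = 8.200×10^5 km.
Circular speed at r = 1.800×10^5 km: v_c = √(μ/r) = 26.50 km/s.
Vis-viva on the transfer ellipse at r = 1.800×10^5 km gives v_t = √[μ(2/r − 1/a_t)] = 35.36 km/s.
Δv₁ = |v_t − v_c| = |35.36 − 26.50| = 8.860 km/s.

Δv₁ = 8.86 km/s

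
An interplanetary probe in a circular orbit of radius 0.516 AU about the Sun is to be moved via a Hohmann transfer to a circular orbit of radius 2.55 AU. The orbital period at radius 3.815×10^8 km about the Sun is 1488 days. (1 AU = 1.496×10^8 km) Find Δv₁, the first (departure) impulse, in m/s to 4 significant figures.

Δv₁ = 12010 m/s

From Kepler's third law T² = 4π²r³/μ at r = 3.815×10^8 km, T = 1488 days = 1488 × 86400 s = 1.285632×10^8 s: μ = 4π²r³/T² = 1.32620×10^11 km³/s².
In km: r₁ = 0.516 × 1.496×10^8 = 7.71936×10^7 km; r₂ = 2.55 × 1.496×10^8 = 3.8148×10^8 km.
Transfer-ellipse semi-major axis a_t = (r₁ + r₂)/2 = (7.71936×10^7 + 3.8148×10^8)/2 = 2.293368×10^8 km.
On the circular orbit at r = 7.71936×10^7 km, v_c = √(μ/r) = 41.45 km/s.
Transfer-orbit speed at the same r (vis-viva, a = a_t): v_t = √[μ(2/r − 1/a_t)] = 53.46 km/s.
Δv₁ = |v_t − v_c| = |53.46 − 41.45| = 12.01 km/s.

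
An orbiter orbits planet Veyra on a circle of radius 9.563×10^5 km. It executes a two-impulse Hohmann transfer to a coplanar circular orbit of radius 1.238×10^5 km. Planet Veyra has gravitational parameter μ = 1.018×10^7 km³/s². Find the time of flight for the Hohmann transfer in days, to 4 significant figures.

Transfer-ellipse semi-major axis a_t = (r₁ + r₂)/2 = (9.563×10^5 + 1.238×10^5)/2 = 5.4005×10^5 km.
Half the transfer-orbit period gives t = π√(a_t³/μ) = 3.908×10^5 s.
Converting: 3.908×10^5 s ÷ 86400 s/day = 4.523 days.

t = 4.523 days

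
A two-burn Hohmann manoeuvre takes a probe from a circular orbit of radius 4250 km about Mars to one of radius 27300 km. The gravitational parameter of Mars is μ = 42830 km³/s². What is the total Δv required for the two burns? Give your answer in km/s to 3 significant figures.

Semi-major axis of the transfer orbit: a_t = (4250 + 27300)/2 = 15775 km.
Circular speed at r₁: v₁ = √(μ/r₁) = √(42830/4250) = 3.1745 km/s.
Transfer-orbit speed at r₁ (vis-viva): v_p = √[μ(2/r₁ − 1/a_t)] = 4.1762 km/s.
First burn Δv₁ = |v_p − v₁| = 1.002 km/s.
Circular speed at r₂: v₂ = √(μ/r₂) = 1.2525 km/s.
Transfer-orbit speed at r₂: v_a = √[μ(2/r₂ − 1/a_t)] = 0.65013 km/s.
Second burn Δv₂ = |v₂ − v_a| = 0.6024 km/s.
Total Δv = Δv₁ + Δv₂ = 1.604 km/s.

Δv = 1.60 km/s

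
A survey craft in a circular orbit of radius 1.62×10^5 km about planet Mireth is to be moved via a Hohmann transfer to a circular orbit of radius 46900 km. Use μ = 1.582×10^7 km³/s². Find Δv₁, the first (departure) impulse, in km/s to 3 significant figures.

Δv₁ = 3.26 km/s

The Hohmann ellipse has a_t = (r₁ + r₂)/2 = 1.0445×10^5 km.
Circular speed at r = 1.620×10^5 km: v_c = √(μ/r) = 9.882 km/s.
Vis-viva on the transfer ellipse at r = 1.620×10^5 km gives v_t = √[μ(2/r − 1/a_t)] = 6.622 km/s.
Δv₁ = |v_t − v_c| = |6.622 − 9.882| = 3.260 km/s.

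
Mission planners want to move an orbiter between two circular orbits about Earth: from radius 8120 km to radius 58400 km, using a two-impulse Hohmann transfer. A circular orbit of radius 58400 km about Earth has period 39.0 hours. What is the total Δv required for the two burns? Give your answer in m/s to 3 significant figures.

From Kepler's third law T² = 4π²r³/μ at r = 58400 km, T = 39.0 hours = 39.0 × 3600 s = 1.404×10^5 s: μ = 4π²r³/T² = 3.98900×10^5 km³/s².
Semi-major axis of the transfer orbit: a_t = (8120 + 58400)/2 = 33260 km.
At r₁ the circular-orbit speed is v₁ = √(μ/r₁) = 7.009 km/s.
Transfer-orbit speed at r₁ (vis-viva): v_p = √[μ(2/r₁ − 1/a_t)] = 9.288 km/s.
First burn Δv₁ = |v_p − v₁| = 2.279 km/s.
Circular speed at r₂: v₂ = √(μ/r₂) = 2.6135 km/s.
Transfer-orbit speed at r₂: v_a = √[μ(2/r₂ − 1/a_t)] = 1.2913 km/s.
Second burn Δv₂ = |v₂ − v_a| = 1.322 km/s.
Δv = Δv₁ + Δv₂ = 2.279 + 1.322 = 3.601 km/s.

Δv = 3600 m/s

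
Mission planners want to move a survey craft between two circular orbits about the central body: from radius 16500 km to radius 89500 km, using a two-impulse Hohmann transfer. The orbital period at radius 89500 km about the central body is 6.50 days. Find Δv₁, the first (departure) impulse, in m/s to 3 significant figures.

Δv₁ = 698 m/s

From Kepler's third law T² = 4π²r³/μ at r = 89500 km, T = 6.50 days = 6.50 × 86400 s = 5.616×10^5 s: μ = 4π²r³/T² = 89737.6 km³/s².
The Hohmann ellipse has a_t = (r₁ + r₂)/2 = 53000 km.
On the circular orbit at r = 16500 km, v_c = √(μ/r) = 2.3321 km/s.
Vis-viva on the transfer ellipse at r = 16500 km gives v_t = √[μ(2/r − 1/a_t)] = 3.0305 km/s.
Δv₁ = |v_t − v_c| = |3.0305 − 2.3321| = 0.6984 km/s.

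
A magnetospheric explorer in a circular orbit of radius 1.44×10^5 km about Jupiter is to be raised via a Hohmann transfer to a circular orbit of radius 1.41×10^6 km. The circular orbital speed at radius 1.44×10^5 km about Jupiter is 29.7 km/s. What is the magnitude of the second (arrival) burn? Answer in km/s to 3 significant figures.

From the circular-orbit relation v² = μ/r at r = 1.44×10^5 km: μ = v²r = (29.7)² × 1.44×10^5 = 1.27021×10^8 km³/s².
Semi-major axis of the transfer orbit: a_t = (1.440×10^5 + 1.410×10^6)/2 = 7.770×10^5 km.
On the circular orbit at r = 1.410×10^6 km, v_c = √(μ/r) = 9.491 km/s.
Vis-viva on the transfer ellipse at r = 1.410×10^6 km gives v_t = √[μ(2/r − 1/a_t)] = 4.086 km/s.
Δv₂ = |v_t − v_c| = |4.086 − 9.491| = 5.405 km/s.

Δv₂ = 5.41 km/s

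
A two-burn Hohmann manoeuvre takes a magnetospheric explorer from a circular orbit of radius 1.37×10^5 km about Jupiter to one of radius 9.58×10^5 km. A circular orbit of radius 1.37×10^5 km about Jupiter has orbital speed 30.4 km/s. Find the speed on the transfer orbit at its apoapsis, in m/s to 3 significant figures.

v = 5750 m/s

From the circular-orbit relation v² = μ/r at r = 1.37×10^5 km: μ = v²r = (30.4)² × 1.37×10^5 = 1.26610×10^8 km³/s².
Transfer-ellipse semi-major axis a_t = (r₁ + r₂)/2 = (1.370×10^5 + 9.580×10^5)/2 = 5.475×10^5 km.
The apoapsis of the transfer ellipse is at r = 9.580×10^5 km.
Vis-viva: v = √[μ(2/r − 1/a_t)] = √[1.26610×10^8 × (2/9.580×10^5 − 1/5.475×10^5)] = 5.751 km/s.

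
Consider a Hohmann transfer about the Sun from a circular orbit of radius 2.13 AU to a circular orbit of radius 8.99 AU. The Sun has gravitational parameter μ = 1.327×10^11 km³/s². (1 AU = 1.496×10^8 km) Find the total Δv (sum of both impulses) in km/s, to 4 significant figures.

Δv = 9.327 km/s

In km: r₁ = 2.13 × 1.496×10^8 = 3.18648×10^8 km; r₂ = 8.99 × 1.496×10^8 = 1.344904×10^9 km.
The Hohmann ellipse has a_t = (r₁ + r₂)/2 = 8.31776×10^8 km.
At r₁ the circular-orbit speed is v₁ = √(μ/r₁) = 20.407 km/s.
Transfer-orbit speed at r₁ (vis-viva equation): v_p = √[μ(2/r₁ − 1/a_t)] = 25.949 km/s.
First burn Δv₁ = |v_p − v₁| = 5.542 km/s.
Circular speed at r₂: v₂ = √(μ/r₂) = 9.933 km/s.
Transfer-orbit speed at r₂: v_a = √[μ(2/r₂ − 1/a_t)] = 6.148 km/s.
Second burn Δv₂ = |v₂ − v_a| = 3.785 km/s.
Total Δv = Δv₁ + Δv₂ = 9.327 km/s.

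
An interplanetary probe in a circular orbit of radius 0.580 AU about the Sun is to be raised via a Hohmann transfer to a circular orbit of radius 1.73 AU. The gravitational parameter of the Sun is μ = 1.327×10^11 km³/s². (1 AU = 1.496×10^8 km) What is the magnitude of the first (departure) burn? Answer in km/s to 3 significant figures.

Δv₁ = 8.75 km/s

In km: r₁ = 0.580 × 1.496×10^8 = 8.6768×10^7 km; r₂ = 1.73 × 1.496×10^8 = 2.58808×10^8 km.
The Hohmann ellipse has a_t = (r₁ + r₂)/2 = 1.72788×10^8 km.
On the circular orbit at r = 8.6768×10^7 km, v_c = √(μ/r) = 39.107 km/s.
Vis-viva on the transfer ellipse at r = 8.6768×10^7 km gives v_t = √[μ(2/r − 1/a_t)] = 47.862 km/s.
Δv₁ = |v_t − v_c| = |47.862 − 39.107| = 8.755 km/s.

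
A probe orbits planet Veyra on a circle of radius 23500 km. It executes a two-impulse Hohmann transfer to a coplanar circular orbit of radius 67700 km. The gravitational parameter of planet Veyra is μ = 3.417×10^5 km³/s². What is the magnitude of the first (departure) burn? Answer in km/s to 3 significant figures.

Δv₁ = 0.833 km/s

The Hohmann ellipse has a_t = (r₁ + r₂)/2 = 45600 km.
Circular speed at r = 23500 km: v_c = √(μ/r) = 3.813 km/s.
Transfer-orbit speed at the same r (vis-viva, a = a_t): v_t = √[μ(2/r − 1/a_t)] = 4.646 km/s.
Δv₁ = |v_t − v_c| = |4.646 − 3.813| = 0.8330 km/s.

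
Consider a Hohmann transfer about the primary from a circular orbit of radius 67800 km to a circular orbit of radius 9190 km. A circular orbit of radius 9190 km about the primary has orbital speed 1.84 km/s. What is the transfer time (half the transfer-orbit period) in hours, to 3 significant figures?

t = 37.4 hours

From the circular-orbit relation v² = μ/r at r = 9190 km: μ = v²r = (1.84)² × 9190 = 31113.7 km³/s².
The Hohmann ellipse has a_t = (r₁ + r₂)/2 = 38495 km.
Half the transfer-orbit period gives t = π√(a_t³/μ) = 1.345×10^5 s.
Converting: 1.345×10^5 s ÷ 3600 s/hour = 37.4 hours.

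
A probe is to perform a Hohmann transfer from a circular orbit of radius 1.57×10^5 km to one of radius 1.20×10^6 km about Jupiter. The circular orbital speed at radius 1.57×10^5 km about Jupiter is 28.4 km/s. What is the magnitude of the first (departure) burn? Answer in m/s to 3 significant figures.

Δv₁ = 9370 m/s

From the circular-orbit relation v² = μ/r at r = 1.57×10^5 km: μ = v²r = (28.4)² × 1.57×10^5 = 1.26630×10^8 km³/s².
Transfer-ellipse semi-major axis a_t = (r₁ + r₂)/2 = (1.570×10^5 + 1.200×10^6)/2 = 6.785×10^5 km.
On the circular orbit at r = 1.570×10^5 km, v_c = √(μ/r) = 28.400 km/s.
Vis-viva on the transfer ellipse at r = 1.570×10^5 km gives v_t = √[μ(2/r − 1/a_t)] = 37.769 km/s.
Δv₁ = |v_t − v_c| = |37.769 − 28.400| = 9.369 km/s.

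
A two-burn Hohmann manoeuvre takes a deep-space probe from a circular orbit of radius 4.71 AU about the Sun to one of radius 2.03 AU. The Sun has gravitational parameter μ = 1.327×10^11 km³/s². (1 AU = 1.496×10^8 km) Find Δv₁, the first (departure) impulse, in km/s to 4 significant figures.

Δv₁ = 3.072 km/s

In km: r₁ = 4.71 × 1.496×10^8 = 7.04616×10^8 km; r₂ = 2.03 × 1.496×10^8 = 3.03688×10^8 km.
Transfer-ellipse semi-major axis a_t = (r₁ + r₂)/2 = (7.04616×10^8 + 3.03688×10^8)/2 = 5.04152×10^8 km.
On the circular orbit at r = 7.04616×10^8 km, v_c = √(μ/r) = 13.723 km/s.
Vis-viva on the transfer ellipse at r = 7.04616×10^8 km gives v_t = √[μ(2/r − 1/a_t)] = 10.651 km/s.
Δv₁ = |v_t − v_c| = |10.651 − 13.723| = 3.072 km/s.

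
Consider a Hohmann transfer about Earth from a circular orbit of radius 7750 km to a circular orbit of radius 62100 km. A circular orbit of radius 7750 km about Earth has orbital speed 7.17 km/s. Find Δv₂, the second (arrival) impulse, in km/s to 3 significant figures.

Δv₂ = 1.34 km/s

From the circular-orbit relation v² = μ/r at r = 7750 km: μ = v²r = (7.17)² × 7750 = 3.98419×10^5 km³/s².
The Hohmann ellipse has a_t = (r₁ + r₂)/2 = 34925 km.
Circular speed at r = 62100 km: v_c = √(μ/r) = 2.533 km/s.
Vis-viva on the transfer ellipse at r = 62100 km gives v_t = √[μ(2/r − 1/a_t)] = 1.193 km/s.
Δv₂ = |v_t − v_c| = |1.193 − 2.533| = 1.340 km/s.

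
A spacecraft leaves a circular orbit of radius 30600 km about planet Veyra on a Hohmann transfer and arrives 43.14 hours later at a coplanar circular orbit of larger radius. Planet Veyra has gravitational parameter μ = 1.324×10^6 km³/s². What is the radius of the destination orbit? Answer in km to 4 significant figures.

r₂ = 2.652×10^5 km

Transfer time t = 43.14 hours = 1.55304×10^5 s, and t = π√(a_t³/μ).
So a_t = (μ t²/π²)^(1/3) = (1.324×10^6 × (1.55304×10^5)² / π²)^(1/3) = 1.4791×10^5 km.
Since a_t = (r₁ + r₂)/2, r₂ = 2a_t − r₁ = 2×1.4791×10^5 − 30600 = 2.6522×10^5 km.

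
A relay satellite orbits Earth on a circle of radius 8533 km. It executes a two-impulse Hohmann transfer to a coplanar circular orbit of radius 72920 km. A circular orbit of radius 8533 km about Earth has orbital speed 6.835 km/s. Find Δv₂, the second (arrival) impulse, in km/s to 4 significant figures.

Δv₂ = 1.268 km/s

From the circular-orbit relation v² = μ/r at r = 8533 km: μ = v²r = (6.835)² × 8533 = 3.98638×10^5 km³/s².
The Hohmann ellipse has a_t = (r₁ + r₂)/2 = 40726.5 km.
On the circular orbit at r = 72920 km, v_c = √(μ/r) = 2.338 km/s.
Vis-viva on the transfer ellipse at r = 72920 km gives v_t = √[μ(2/r − 1/a_t)] = 1.070 km/s.
Δv₂ = |v_t − v_c| = |1.070 − 2.338| = 1.268 km/s.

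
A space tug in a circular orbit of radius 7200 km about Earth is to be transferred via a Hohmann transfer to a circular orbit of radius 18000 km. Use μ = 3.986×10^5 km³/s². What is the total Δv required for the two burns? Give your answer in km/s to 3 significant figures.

The Hohmann ellipse has a_t = (r₁ + r₂)/2 = 12600 km.
At r₁ the circular-orbit speed is v₁ = √(μ/r₁) = 7.4405 km/s.
Transfer-orbit speed at r₁ (v² = μ(2/r − 1/a)): v_p = √[μ(2/r₁ − 1/a_t)] = 8.8931 km/s.
First burn Δv₁ = |v_p − v₁| = 1.4526 km/s.
At r₂, v₂ = √(μ/r₂) = 4.705788 km/s.
Transfer-orbit speed at r₂: v_a = √[μ(2/r₂ − 1/a_t)] = 3.557242 km/s.
Second burn Δv₂ = |v₂ − v_a| = 1.1485 km/s.
Δv = Δv₁ + Δv₂ = 1.4526 + 1.1485 = 2.601 km/s.

Δv = 2.60 km/s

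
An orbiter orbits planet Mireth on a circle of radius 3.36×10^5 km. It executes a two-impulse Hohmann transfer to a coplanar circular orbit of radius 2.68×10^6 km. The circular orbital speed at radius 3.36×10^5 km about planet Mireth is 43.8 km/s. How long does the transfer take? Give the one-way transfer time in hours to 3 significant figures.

t = 63.7 hours

From the circular-orbit relation v² = μ/r at r = 3.36×10^5 km: μ = v²r = (43.8)² × 3.36×10^5 = 6.44596×10^8 km³/s².
Semi-major axis of the transfer orbit: a_t = (3.360×10^5 + 2.680×10^6)/2 = 1.508×10^6 km.
By Kepler's third law the transfer-orbit period is T = 2π√(a_t³/μ), so t = T/2 = 2.29144×10^5 s.
Converting: 2.29144×10^5 s ÷ 3600 s/hour = 63.7 hours.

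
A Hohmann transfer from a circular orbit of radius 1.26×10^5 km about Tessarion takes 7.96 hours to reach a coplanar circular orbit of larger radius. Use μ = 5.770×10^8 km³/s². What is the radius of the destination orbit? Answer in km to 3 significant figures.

r₂ = 6.01×10^5 km

Transfer time t = 7.96 hours = 28656 s, and t = π√(a_t³/μ).
So a_t = (μ t²/π²)^(1/3) = (5.770×10^8 × (28656)² / π²)^(1/3) = 3.6344×10^5 km.
Since a_t = (r₁ + r₂)/2, r₂ = 2a_t − r₁ = 2×3.6344×10^5 − 1.260×10^5 = 6.0088×10^5 km.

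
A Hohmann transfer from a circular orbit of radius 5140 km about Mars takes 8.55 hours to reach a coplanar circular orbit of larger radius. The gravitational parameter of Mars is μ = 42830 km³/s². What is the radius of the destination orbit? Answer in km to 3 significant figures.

r₂ = 26900 km

Transfer time t = 8.55 hours = 30780 s, and t = π√(a_t³/μ).
So a_t = (μ t²/π²)^(1/3) = (42830 × (30780)² / π²)^(1/3) = 16020 km.
Since a_t = (r₁ + r₂)/2, r₂ = 2a_t − r₁ = 2×16020 − 5140 = 26900 km.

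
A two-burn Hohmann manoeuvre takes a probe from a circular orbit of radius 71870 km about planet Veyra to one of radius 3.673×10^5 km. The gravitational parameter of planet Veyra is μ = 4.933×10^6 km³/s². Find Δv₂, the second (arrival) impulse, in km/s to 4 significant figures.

The Hohmann ellipse has a_t = (r₁ + r₂)/2 = 2.19585×10^5 km.
On the circular orbit at r = 3.673×10^5 km, v_c = √(μ/r) = 3.665 km/s.
Transfer-orbit speed at the same r (vis-viva, a = a_t): v_t = √[μ(2/r − 1/a_t)] = 2.097 km/s.
Δv₂ = |v_t − v_c| = |2.097 − 3.665| = 1.568 km/s.

Δv₂ = 1.568 km/s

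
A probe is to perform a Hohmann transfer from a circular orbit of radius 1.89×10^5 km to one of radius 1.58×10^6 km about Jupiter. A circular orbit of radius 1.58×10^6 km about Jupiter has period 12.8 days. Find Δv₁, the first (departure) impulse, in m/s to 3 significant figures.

Δv₁ = 8730 m/s

From Kepler's third law T² = 4π²r³/μ at r = 1.58×10^6 km, T = 12.8 days = 12.8 × 86400 s = 1.10592×10^6 s: μ = 4π²r³/T² = 1.27316×10^8 km³/s².
Semi-major axis of the transfer orbit: a_t = (1.890×10^5 + 1.580×10^6)/2 = 8.845×10^5 km.
On the circular orbit at r = 1.890×10^5 km, v_c = √(μ/r) = 25.954 km/s.
Vis-viva on the transfer ellipse at r = 1.890×10^5 km gives v_t = √[μ(2/r − 1/a_t)] = 34.689 km/s.
Δv₁ = |v_t − v_c| = |34.689 − 25.954| = 8.735 km/s.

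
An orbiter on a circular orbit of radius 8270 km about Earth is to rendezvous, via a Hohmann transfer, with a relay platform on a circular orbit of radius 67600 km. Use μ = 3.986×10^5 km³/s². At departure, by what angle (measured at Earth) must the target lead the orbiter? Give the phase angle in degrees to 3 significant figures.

φ = 104°

The Hohmann ellipse has a_t = (r₁ + r₂)/2 = 37935 km.
Transfer time t = π√(a_t³/μ) = 36766 s.
Target angular speed ω₂ = √(μ/r₂³) = 3.5921×10^-5 rad/s.
Angle swept by the target during transfer: ω₂·t = 1.3207 rad = 75.67°.
Arrival is 180° from departure on the ellipse, so φ = 180° − 75.67° = 104°.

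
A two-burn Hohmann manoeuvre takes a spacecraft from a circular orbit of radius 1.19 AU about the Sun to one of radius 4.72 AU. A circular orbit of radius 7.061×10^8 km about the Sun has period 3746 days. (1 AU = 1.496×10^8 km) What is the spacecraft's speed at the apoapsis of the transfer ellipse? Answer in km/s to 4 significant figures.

From Kepler's third law T² = 4π²r³/μ at r = 7.061×10^8 km, T = 3746 days = 3746 × 86400 s = 3.236544×10^8 s: μ = 4π²r³/T² = 1.32677×10^11 km³/s².
In km: r₁ = 1.19 × 1.496×10^8 = 1.78024×10^8 km; r₂ = 4.72 × 1.496×10^8 = 7.06112×10^8 km.
Semi-major axis of the transfer orbit: a_t = (1.78024×10^8 + 7.06112×10^8)/2 = 4.42068×10^8 km.
At apoapsis, r = 7.06112×10^8 km.
Applying v² = μ(2/r − 1/a_t): v = 8.699 km/s.

v = 8.699 km/s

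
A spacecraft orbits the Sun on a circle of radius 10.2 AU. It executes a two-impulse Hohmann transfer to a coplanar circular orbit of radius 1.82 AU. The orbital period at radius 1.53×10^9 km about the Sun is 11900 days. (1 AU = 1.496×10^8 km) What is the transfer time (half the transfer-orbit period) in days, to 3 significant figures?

From Kepler's third law T² = 4π²r³/μ at r = 1.53×10^9 km, T = 11900 days = 11900 × 86400 s = 1.02816×10^9 s: μ = 4π²r³/T² = 1.33756×10^11 km³/s².
In km: r₁ = 10.2 × 1.496×10^8 = 1.52592×10^9 km; r₂ = 1.82 × 1.496×10^8 = 2.72272×10^8 km.
Transfer-ellipse semi-major axis a_t = (r₁ + r₂)/2 = (1.52592×10^9 + 2.72272×10^8)/2 = 8.99096×10^8 km.
Half the transfer-orbit period gives t = π√(a_t³/μ) = 2.316×10^8 s.
Converting: 2.316×10^8 s ÷ 86400 s/day = 2680 days.

t = 2680 days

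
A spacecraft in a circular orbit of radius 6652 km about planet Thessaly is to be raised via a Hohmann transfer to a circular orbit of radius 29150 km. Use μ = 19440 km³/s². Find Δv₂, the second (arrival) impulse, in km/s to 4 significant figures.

Semi-major axis of the transfer orbit: a_t = (6652 + 29150)/2 = 17901 km.
Circular speed at r = 29150 km: v_c = √(μ/r) = 0.8166 km/s.
Transfer-orbit speed at the same r (vis-viva, a = a_t): v_t = √[μ(2/r − 1/a_t)] = 0.4978 km/s.
Δv₂ = |v_t − v_c| = |0.4978 − 0.8166| = 0.3188 km/s.

Δv₂ = 0.3188 km/s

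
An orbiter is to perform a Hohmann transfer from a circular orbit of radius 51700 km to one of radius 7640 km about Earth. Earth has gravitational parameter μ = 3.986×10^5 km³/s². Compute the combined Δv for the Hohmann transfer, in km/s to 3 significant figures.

Semi-major axis of the transfer orbit: a_t = (51700 + 7640)/2 = 29670 km.
At r₁ the circular-orbit speed is v₁ = √(μ/r₁) = 2.7767 km/s.
Transfer-orbit speed at r₁ (vis-viva): v_a = √[μ(2/r₁ − 1/a_t)] = 1.4090 km/s.
First burn Δv₁ = |v_a − v₁| = 1.3677 km/s.
At r₂, v₂ = √(μ/r₂) = 7.22307 km/s.
Transfer-orbit speed at r₂: v_p = √[μ(2/r₂ − 1/a_t)] = 9.53473 km/s.
Second burn Δv₂ = |v₂ − v_p| = 2.3117 km/s.
Total Δv = Δv₁ + Δv₂ = 3.679 km/s.

Δv = 3.68 km/s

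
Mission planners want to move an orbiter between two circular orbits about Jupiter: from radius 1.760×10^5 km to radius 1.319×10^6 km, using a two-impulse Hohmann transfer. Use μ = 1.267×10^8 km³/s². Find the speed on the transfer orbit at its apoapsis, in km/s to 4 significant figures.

v = 4.756 km/s

Semi-major axis of the transfer orbit: a_t = (1.760×10^5 + 1.319×10^6)/2 = 7.475×10^5 km.
At apoapsis, r = 1.319×10^6 km.
Applying v² = μ(2/r − 1/a_t): v = 4.756 km/s.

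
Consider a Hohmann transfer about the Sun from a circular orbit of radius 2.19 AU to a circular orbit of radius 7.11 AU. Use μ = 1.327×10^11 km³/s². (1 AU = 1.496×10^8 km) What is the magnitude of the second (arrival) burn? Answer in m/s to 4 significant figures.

In km: r₁ = 2.19 × 1.496×10^8 = 3.27624×10^8 km; r₂ = 7.11 × 1.496×10^8 = 1.063656×10^9 km.
Transfer-ellipse semi-major axis a_t = (r₁ + r₂)/2 = (3.27624×10^8 + 1.063656×10^9)/2 = 6.9564×10^8 km.
On the circular orbit at r = 1.063656×10^9 km, v_c = √(μ/r) = 11.1695 km/s.
Transfer-orbit speed at the same r (vis-viva, a = a_t): v_t = √[μ(2/r − 1/a_t)] = 7.66532 km/s.
Δv₂ = |v_t − v_c| = |7.66532 − 11.1695| = 3.504 km/s.

Δv₂ = 3504 m/s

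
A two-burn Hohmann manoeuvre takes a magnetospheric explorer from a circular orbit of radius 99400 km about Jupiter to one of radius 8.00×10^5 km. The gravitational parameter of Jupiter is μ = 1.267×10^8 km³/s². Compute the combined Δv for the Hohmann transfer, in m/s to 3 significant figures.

Δv = 18600 m/s

Transfer-ellipse semi-major axis a_t = (r₁ + r₂)/2 = (99400 + 8.000×10^5)/2 = 4.497×10^5 km.
At r₁ the circular-orbit speed is v₁ = √(μ/r₁) = 35.7022 km/s.
On the transfer ellipse at r₁, v² = μ(2/r − 1/a) gives v_p = √[μ(2/r₁ − 1/a_t)] = 47.6188 km/s.
First burn Δv₁ = |v_p − v₁| = 11.9166 km/s.
Circular speed at r₂: v₂ = √(μ/r₂) = 12.58471 km/s.
Transfer-orbit speed at r₂: v_a = √[μ(2/r₂ − 1/a_t)] = 5.916639 km/s.
Second burn Δv₂ = |v₂ − v_a| = 6.66807 km/s.
Δv = Δv₁ + Δv₂ = 11.9166 + 6.66807 = 18.58 km/s.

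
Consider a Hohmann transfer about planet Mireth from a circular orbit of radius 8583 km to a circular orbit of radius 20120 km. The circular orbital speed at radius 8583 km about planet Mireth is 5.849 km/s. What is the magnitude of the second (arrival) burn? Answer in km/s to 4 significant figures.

Δv₂ = 0.8659 km/s

From the circular-orbit relation v² = μ/r at r = 8583 km: μ = v²r = (5.849)² × 8583 = 2.93631×10^5 km³/s².
Transfer-ellipse semi-major axis a_t = (r₁ + r₂)/2 = (8583 + 20120)/2 = 14351.5 km.
On the circular orbit at r = 20120 km, v_c = √(μ/r) = 3.8202 km/s.
Transfer-orbit speed at the same r (vis-viva, a = a_t): v_t = √[μ(2/r − 1/a_t)] = 2.9543 km/s.
Δv₂ = |v_t − v_c| = |2.9543 − 3.8202| = 0.8659 km/s.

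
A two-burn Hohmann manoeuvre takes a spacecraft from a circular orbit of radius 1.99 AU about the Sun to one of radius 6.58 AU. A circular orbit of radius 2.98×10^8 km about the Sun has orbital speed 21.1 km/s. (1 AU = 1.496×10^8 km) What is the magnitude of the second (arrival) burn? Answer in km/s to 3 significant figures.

Δv₂ = 3.70 km/s

From the circular-orbit relation v² = μ/r at r = 2.98×10^8 km: μ = v²r = (21.1)² × 2.98×10^8 = 1.32673×10^11 km³/s².
In km: r₁ = 1.99 × 1.496×10^8 = 2.97704×10^8 km; r₂ = 6.58 × 1.496×10^8 = 9.84368×10^8 km.
Semi-major axis of the transfer orbit: a_t = (2.97704×10^8 + 9.84368×10^8)/2 = 6.41036×10^8 km.
On the circular orbit at r = 9.84368×10^8 km, v_c = √(μ/r) = 11.61 km/s.
Transfer-orbit speed at the same r (vis-viva, a = a_t): v_t = √[μ(2/r − 1/a_t)] = 7.912 km/s.
Δv₂ = |v_t − v_c| = |7.912 − 11.61| = 3.698 km/s.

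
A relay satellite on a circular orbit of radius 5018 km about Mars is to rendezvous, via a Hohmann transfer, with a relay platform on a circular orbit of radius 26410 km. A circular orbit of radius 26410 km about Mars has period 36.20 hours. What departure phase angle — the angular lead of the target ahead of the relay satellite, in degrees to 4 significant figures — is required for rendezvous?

φ = 97.39°

From Kepler's third law T² = 4π²r³/μ at r = 26410 km, T = 36.20 hours = 36.20 × 3600 s = 1.3032×10^5 s: μ = 4π²r³/T² = 42819.6 km³/s².
Transfer-ellipse semi-major axis a_t = (r₁ + r₂)/2 = (5018 + 26410)/2 = 15714 km.
Transfer time t = π√(a_t³/μ) = 29906 s.
Target angular speed ω₂ = √(μ/r₂³) = 4.8214×10^-5 rad/s.
Angle swept by the target during transfer: ω₂·t = 1.4419 rad = 82.61°.
Arrival is 180° from departure on the ellipse, so φ = 180° − 82.61° = 97.39°.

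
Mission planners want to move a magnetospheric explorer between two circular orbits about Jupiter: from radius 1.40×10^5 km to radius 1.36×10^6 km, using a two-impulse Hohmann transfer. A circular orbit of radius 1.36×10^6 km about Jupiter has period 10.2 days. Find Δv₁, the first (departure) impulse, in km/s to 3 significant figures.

Δv₁ = 10.5 km/s

From Kepler's third law T² = 4π²r³/μ at r = 1.36×10^6 km, T = 10.2 days = 10.2 × 86400 s = 8.8128×10^5 s: μ = 4π²r³/T² = 1.27864×10^8 km³/s².
The Hohmann ellipse has a_t = (r₁ + r₂)/2 = 7.500×10^5 km.
Circular speed at r = 1.400×10^5 km: v_c = √(μ/r) = 30.2211 km/s.
Transfer-orbit speed at the same r (vis-viva, a = a_t): v_t = √[μ(2/r − 1/a_t)] = 40.6958 km/s.
Δv₁ = |v_t − v_c| = |40.6958 − 30.2211| = 10.47 km/s.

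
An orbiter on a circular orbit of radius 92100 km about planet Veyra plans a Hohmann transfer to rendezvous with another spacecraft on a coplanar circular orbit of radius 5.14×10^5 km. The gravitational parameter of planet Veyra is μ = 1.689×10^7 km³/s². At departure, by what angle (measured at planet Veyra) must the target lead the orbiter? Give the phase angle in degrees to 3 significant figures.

Transfer-ellipse semi-major axis a_t = (r₁ + r₂)/2 = (92100 + 5.140×10^5)/2 = 3.0305×10^5 km.
The half-period of the transfer ellipse is t = π√(a_t³/μ) = 1.275283×10^5 s.
Target angular speed ω₂ = √(μ/r₂³) = 1.115245×10^-5 rad/s.
Angle swept by the target during transfer: ω₂·t = 1.4223 rad = 81.49°.
The orbiter traverses 180° on the transfer ellipse, so the target must lead by 180° − 81.49° = 98.5°.

φ = 98.5°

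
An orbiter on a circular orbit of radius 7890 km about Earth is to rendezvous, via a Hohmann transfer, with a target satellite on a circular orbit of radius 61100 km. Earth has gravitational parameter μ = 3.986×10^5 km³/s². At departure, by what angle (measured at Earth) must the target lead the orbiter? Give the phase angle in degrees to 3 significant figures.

φ = 104°

Semi-major axis of the transfer orbit: a_t = (7890 + 61100)/2 = 34495 km.
The half-period of the transfer ellipse is t = π√(a_t³/μ) = 31880 s.
Target angular speed ω₂ = √(μ/r₂³) = 4.1803×10^-5 rad/s.
Angle swept by the target during transfer: ω₂·t = 1.3327 rad = 76.36°.
The orbiter traverses 180° on the transfer ellipse, so the target must lead by 180° − 76.36° = 104°.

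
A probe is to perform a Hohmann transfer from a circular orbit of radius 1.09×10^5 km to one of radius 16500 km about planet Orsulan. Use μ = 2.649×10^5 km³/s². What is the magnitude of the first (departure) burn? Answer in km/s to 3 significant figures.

Semi-major axis of the transfer orbit: a_t = (1.090×10^5 + 16500)/2 = 62750 km.
On the circular orbit at r = 1.090×10^5 km, v_c = √(μ/r) = 1.5589 km/s.
Transfer-orbit speed at the same r (vis-viva, a = a_t): v_t = √[μ(2/r − 1/a_t)] = 0.79940 km/s.
Δv₁ = |v_t − v_c| = |0.79940 − 1.5589| = 0.7595 km/s.

Δv₁ = 0.760 km/s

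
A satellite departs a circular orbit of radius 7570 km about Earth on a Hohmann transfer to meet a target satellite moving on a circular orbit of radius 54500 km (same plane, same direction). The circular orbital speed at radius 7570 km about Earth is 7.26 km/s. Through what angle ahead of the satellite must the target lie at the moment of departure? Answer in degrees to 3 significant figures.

φ = 103°

From the circular-orbit relation v² = μ/r at r = 7570 km: μ = v²r = (7.26)² × 7570 = 3.98997×10^5 km³/s².
The Hohmann ellipse has a_t = (r₁ + r₂)/2 = 31035 km.
The half-period of the transfer ellipse is t = π√(a_t³/μ) = 27190 s.
The target's mean motion on its circular orbit is ω₂ = √(μ/r₂³) = 4.965×10^-5 rad/s.
Angle swept by the target during transfer: ω₂·t = 1.350 rad = 77.35°.
The satellite traverses 180° on the transfer ellipse, so the target must lead by 180° − 77.35° = 103°.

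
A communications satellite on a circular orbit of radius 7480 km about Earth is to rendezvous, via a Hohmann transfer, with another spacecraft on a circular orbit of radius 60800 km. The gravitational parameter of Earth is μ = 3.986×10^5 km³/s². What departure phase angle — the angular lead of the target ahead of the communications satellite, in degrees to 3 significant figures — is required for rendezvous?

φ = 104°

The Hohmann ellipse has a_t = (r₁ + r₂)/2 = 34140 km.
The half-period of the transfer ellipse is t = π√(a_t³/μ) = 31389 s.
Target angular speed ω₂ = √(μ/r₂³) = 4.2113×10^-5 rad/s.
Angle swept by the target during transfer: ω₂·t = 1.3219 rad = 75.74°.
The communications satellite traverses 180° on the transfer ellipse, so the target must lead by 180° − 75.74° = 104°.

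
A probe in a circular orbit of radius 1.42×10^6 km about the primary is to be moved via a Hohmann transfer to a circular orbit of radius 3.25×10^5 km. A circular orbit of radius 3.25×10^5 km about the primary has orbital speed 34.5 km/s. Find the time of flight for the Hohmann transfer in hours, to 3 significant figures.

t = 36.2 hours

From the circular-orbit relation v² = μ/r at r = 3.25×10^5 km: μ = v²r = (34.5)² × 3.25×10^5 = 3.86831×10^8 km³/s².
Transfer-ellipse semi-major axis a_t = (r₁ + r₂)/2 = (1.420×10^6 + 3.250×10^5)/2 = 8.725×10^5 km.
Transfer time t = π√(a_t³/μ) = π√((8.725×10^5)³ / 3.86831×10^8) = 1.302×10^5 s.
Converting: 1.302×10^5 s ÷ 3600 s/hour = 36.2 hours.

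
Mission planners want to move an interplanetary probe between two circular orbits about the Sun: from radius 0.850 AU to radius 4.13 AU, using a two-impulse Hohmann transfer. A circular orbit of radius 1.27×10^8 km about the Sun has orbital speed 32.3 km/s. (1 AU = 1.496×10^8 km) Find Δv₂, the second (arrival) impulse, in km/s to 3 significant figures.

From the circular-orbit relation v² = μ/r at r = 1.27×10^8 km: μ = v²r = (32.3)² × 1.27×10^8 = 1.32498×10^11 km³/s².
In km: r₁ = 0.850 × 1.496×10^8 = 1.2716×10^8 km; r₂ = 4.13 × 1.496×10^8 = 6.17848×10^8 km.
Transfer-ellipse semi-major axis a_t = (r₁ + r₂)/2 = (1.2716×10^8 + 6.17848×10^8)/2 = 3.72504×10^8 km.
Circular speed at r = 6.17848×10^8 km: v_c = √(μ/r) = 14.644 km/s.
Transfer-orbit speed at the same r (vis-viva, a = a_t): v_t = √[μ(2/r − 1/a_t)] = 8.5561 km/s.
Δv₂ = |v_t − v_c| = |8.5561 − 14.644| = 6.088 km/s.

Δv₂ = 6.09 km/s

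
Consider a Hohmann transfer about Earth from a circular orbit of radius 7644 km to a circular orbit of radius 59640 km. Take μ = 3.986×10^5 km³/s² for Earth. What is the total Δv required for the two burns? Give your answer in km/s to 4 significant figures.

Δv = 3.746 km/s

The Hohmann ellipse has a_t = (r₁ + r₂)/2 = 33642 km.
Circular speed at r₁: v₁ = √(μ/r₁) = √(3.986×10^5/7644) = 7.2212 km/s.
On the transfer ellipse at r₁, vis-viva equation gives v_p = √[μ(2/r₁ − 1/a_t)] = 9.6147 km/s.
First burn Δv₁ = |v_p − v₁| = 2.3935 km/s.
Circular speed at r₂: v₂ = √(μ/r₂) = 2.5852 km/s.
Transfer-orbit speed at r₂: v_a = √[μ(2/r₂ − 1/a_t)] = 1.2323 km/s.
Second burn Δv₂ = |v₂ − v_a| = 1.3529 km/s.
Δv = Δv₁ + Δv₂ = 2.3935 + 1.3529 = 3.746 km/s.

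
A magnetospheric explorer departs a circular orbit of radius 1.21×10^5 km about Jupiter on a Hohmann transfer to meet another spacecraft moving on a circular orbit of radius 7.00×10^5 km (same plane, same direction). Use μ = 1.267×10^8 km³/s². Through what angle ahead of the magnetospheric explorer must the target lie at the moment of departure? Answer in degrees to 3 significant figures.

φ = 99.2°

Transfer-ellipse semi-major axis a_t = (r₁ + r₂)/2 = (1.210×10^5 + 7.000×10^5)/2 = 4.105×10^5 km.
The half-period of the transfer ellipse is t = π√(a_t³/μ) = 73406 s.
The target's mean motion on its circular orbit is ω₂ = √(μ/r₂³) = 1.9219×10^-5 rad/s.
Angle swept by the target during transfer: ω₂·t = 1.4108 rad = 80.83°.
Arrival is 180° from departure on the ellipse, so φ = 180° − 80.83° = 99.2°.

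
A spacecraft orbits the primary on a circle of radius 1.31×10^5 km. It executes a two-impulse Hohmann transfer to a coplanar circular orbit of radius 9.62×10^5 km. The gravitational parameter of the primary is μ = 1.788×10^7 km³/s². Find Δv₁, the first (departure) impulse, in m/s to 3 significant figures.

Δv₁ = 3820 m/s

Transfer-ellipse semi-major axis a_t = (r₁ + r₂)/2 = (1.310×10^5 + 9.620×10^5)/2 = 5.465×10^5 km.
Circular speed at r = 1.310×10^5 km: v_c = √(μ/r) = 11.683 km/s.
Vis-viva on the transfer ellipse at r = 1.310×10^5 km gives v_t = √[μ(2/r − 1/a_t)] = 15.500 km/s.
Δv₁ = |v_t − v_c| = |15.500 − 11.683| = 3.817 km/s.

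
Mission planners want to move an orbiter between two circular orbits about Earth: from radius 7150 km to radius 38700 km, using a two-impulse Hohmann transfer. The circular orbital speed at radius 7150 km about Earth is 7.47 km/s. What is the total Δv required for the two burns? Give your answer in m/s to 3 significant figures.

Δv = 3650 m/s

From the circular-orbit relation v² = μ/r at r = 7150 km: μ = v²r = (7.47)² × 7150 = 3.98976×10^5 km³/s².
Transfer-ellipse semi-major axis a_t = (r₁ + r₂)/2 = (7150 + 38700)/2 = 22925 km.
At r₁ the circular-orbit speed is v₁ = √(μ/r₁) = 7.4700 km/s.
On the transfer ellipse at r₁, vis-viva gives v_p = √[μ(2/r₁ − 1/a_t)] = 9.7056 km/s.
First burn Δv₁ = |v_p − v₁| = 2.2356 km/s.
Circular speed at r₂: v₂ = √(μ/r₂) = 3.2108 km/s.
Transfer-orbit speed at r₂: v_a = √[μ(2/r₂ − 1/a_t)] = 1.7931 km/s.
Second burn Δv₂ = |v₂ − v_a| = 1.4177 km/s.
Δv = Δv₁ + Δv₂ = 2.2356 + 1.4177 = 3.653 km/s.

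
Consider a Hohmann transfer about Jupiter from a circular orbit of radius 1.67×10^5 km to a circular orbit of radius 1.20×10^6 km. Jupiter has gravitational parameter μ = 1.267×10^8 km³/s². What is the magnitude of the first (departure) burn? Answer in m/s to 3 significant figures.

Δv₁ = 8950 m/s

Transfer-ellipse semi-major axis a_t = (r₁ + r₂)/2 = (1.670×10^5 + 1.200×10^6)/2 = 6.835×10^5 km.
Circular speed at r = 1.670×10^5 km: v_c = √(μ/r) = 27.5442 km/s.
Transfer-orbit speed at the same r (vis-viva, a = a_t): v_t = √[μ(2/r − 1/a_t)] = 36.4965 km/s.
Δv₁ = |v_t − v_c| = |36.4965 − 27.5442| = 8.952 km/s.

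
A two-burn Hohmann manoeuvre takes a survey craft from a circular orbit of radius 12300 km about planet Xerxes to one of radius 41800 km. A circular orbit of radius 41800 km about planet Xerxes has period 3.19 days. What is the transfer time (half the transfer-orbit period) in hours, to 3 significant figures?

From Kepler's third law T² = 4π²r³/μ at r = 41800 km, T = 3.19 days = 3.19 × 86400 s = 2.75616×10^5 s: μ = 4π²r³/T² = 37955.9 km³/s².
The Hohmann ellipse has a_t = (r₁ + r₂)/2 = 27050 km.
Transfer time t = π√(a_t³/μ) = π√((27050)³ / 37955.9) = 71740 s.
Converting: 71740 s ÷ 3600 s/hour = 19.9 hours.

t = 19.9 hours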